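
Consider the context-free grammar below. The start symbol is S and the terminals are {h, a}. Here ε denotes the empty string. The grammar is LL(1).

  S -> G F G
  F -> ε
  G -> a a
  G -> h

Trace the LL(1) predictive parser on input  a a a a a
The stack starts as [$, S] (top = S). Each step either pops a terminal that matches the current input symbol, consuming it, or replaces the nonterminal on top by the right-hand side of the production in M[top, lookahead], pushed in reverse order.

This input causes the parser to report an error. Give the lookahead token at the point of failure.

a

step 1: stack=$ S  input=a a a a a $  — expand S -> G F G
step 2: stack=$ G F G  input=a a a a a $  — expand G -> a a
step 3: stack=$ G F a a  input=a a a a a $  — match a
step 4: stack=$ G F a  input=a a a a $  — match a
step 5: stack=$ G F  input=a a a $  — expand F -> ε
step 6: stack=$ G  input=a a a $  — expand G -> a a
step 7: stack=$ a a  input=a a a $  — match a
step 8: stack=$ a  input=a a $  — match a
step 9: stack=$  input=a $  — error: stack empty but input remains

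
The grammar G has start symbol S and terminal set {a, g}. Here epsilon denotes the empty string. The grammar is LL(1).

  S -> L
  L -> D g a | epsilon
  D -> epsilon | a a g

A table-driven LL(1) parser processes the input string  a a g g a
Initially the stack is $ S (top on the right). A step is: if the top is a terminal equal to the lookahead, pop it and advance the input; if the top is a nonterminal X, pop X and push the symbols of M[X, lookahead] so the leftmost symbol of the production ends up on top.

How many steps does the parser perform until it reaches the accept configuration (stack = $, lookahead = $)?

8

     Stack        Input        Action
  1  $ S          a a g g a $  expand S -> L
  2  $ L          a a g g a $  expand L -> D g a
  3  $ a g D      a a g g a $  expand D -> a a g
  4  $ a g g a a  a a g g a $  match a
  5  $ a g g a    a g g a $    match a
  6  $ a g g      g g a $      match g
  7  $ a g        g a $        match g
  8  $ a          a $          match a
Accept reached after 8 steps.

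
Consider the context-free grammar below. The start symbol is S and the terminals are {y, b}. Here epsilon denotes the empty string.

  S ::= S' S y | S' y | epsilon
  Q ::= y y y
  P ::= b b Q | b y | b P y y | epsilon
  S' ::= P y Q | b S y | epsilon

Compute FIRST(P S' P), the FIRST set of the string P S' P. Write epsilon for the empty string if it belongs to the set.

{epsilon, b, y}

FIRST(Q): from Q::=y y y we get {y}. So FIRST(Q) = {y}.
FIRST(P): from P::=b b Q we get {b}; from P::=b y we get {b}; from P::=b P y y we get {b}; from P::=epsilon we get {epsilon}. So FIRST(P) = {epsilon, b}.
FIRST(S'): from S'::=P y Q we get {b, y}; from S'::=b S y we get {b}; from S'::=epsilon we get {epsilon}. So FIRST(S') = {epsilon, b, y}.
FIRST(S): from S::=S' S y we get {b, y}; from S::=S' y we get {b, y}; from S::=epsilon we get {epsilon}. So FIRST(S) = {epsilon, b, y}.
FIRST(P S' P): take FIRST of each symbol in turn, carrying on past any symbol whose FIRST contains epsilon; result {epsilon, b, y}.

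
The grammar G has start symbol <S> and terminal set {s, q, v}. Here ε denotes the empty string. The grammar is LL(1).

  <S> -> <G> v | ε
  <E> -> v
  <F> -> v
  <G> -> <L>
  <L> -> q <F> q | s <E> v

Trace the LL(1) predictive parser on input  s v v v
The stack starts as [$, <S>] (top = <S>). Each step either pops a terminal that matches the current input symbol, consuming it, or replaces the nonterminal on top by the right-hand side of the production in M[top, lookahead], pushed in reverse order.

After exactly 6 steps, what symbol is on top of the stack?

v

step 1: stack=$ <S>  input=s v v v $  — expand <S> -> <G> v
step 2: stack=$ v <G>  input=s v v v $  — expand <G> -> <L>
step 3: stack=$ v <L>  input=s v v v $  — expand <L> -> s <E> v
step 4: stack=$ v v <E> s  input=s v v v $  — match s
step 5: stack=$ v v <E>  input=v v v $  — expand <E> -> v
step 6: stack=$ v v v  input=v v v $  — match v
Stack after step 6: $ v v (top = v).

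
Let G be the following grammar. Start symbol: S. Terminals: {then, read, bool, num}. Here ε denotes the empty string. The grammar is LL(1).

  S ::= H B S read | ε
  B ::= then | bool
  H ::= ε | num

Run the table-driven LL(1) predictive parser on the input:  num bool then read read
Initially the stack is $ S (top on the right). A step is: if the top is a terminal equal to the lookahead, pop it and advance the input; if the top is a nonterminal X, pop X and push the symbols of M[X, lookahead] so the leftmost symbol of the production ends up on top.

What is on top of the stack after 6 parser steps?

     Stack           Input                      Action
  1  $ S             num bool then read read $  expand S ::= H B S read
  2  $ read S B H    num bool then read read $  expand H ::= num
  3  $ read S B num  num bool then read read $  match num
  4  $ read S B      bool then read read $      expand B ::= bool
  5  $ read S bool   bool then read read $      match bool
  6  $ read S        then read read $           expand S ::= H B S read
Stack after step 6: $ read read S B H (top = H).

H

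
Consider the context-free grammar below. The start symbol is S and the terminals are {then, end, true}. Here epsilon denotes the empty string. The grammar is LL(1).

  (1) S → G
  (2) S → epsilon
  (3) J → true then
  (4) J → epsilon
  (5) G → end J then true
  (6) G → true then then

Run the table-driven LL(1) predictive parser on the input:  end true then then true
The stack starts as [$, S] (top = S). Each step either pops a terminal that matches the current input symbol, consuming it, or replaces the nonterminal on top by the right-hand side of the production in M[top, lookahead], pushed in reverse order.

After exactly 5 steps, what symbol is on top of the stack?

then

     Stack                  Input                      Action
  1  $ S                    end true then then true $  expand S → G
  2  $ G                    end true then then true $  expand G → end J then true
  3  $ true then J end      end true then then true $  match end
  4  $ true then J          true then then true $      expand J → true then
  5  $ true then then true  true then then true $      match true
Stack after step 5: $ true then then (top = then).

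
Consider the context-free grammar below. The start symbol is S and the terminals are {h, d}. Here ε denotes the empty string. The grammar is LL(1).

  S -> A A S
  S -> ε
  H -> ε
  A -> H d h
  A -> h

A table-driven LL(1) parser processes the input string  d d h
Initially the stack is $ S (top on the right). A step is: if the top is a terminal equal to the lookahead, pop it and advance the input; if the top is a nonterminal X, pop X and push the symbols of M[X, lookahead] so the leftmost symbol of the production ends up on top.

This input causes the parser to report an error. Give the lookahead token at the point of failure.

d

step 1: stack=$ S  input=d d h $  — expand S -> A A S
step 2: stack=$ S A A  input=d d h $  — expand A -> H d h
step 3: stack=$ S A h d H  input=d d h $  — expand H -> ε
step 4: stack=$ S A h d  input=d d h $  — match d
step 5: stack=$ S A h  input=d h $  — error: top is terminal h but lookahead is d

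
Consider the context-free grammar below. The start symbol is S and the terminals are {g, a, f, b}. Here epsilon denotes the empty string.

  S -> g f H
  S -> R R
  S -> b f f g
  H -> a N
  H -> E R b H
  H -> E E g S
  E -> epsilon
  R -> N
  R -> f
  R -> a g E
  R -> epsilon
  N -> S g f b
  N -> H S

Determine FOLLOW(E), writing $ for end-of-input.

{$, a, b, f, g}

FIRST(E): from E->epsilon we get {epsilon}. So FIRST(E) = {epsilon}.
FIRST(S): from S->g f H we get {g}; from S->R R we get {epsilon, a, b, f, g}; from S->b f f g we get {b}. So FIRST(S) = {epsilon, a, b, f, g}.
FIRST(H): from H->a N we get {a}; from H->E R b H we get {a, b, f, g}; from H->E E g S we get {g}. So FIRST(H) = {a, b, f, g}.
FIRST(N): from N->S g f b we get {a, b, f, g}; from N->H S we get {a, b, f, g}. So FIRST(N) = {a, b, f, g}.
FIRST(R): from R->N we get {a, b, f, g}; from R->f we get {f}; from R->a g E we get {a}; from R->epsilon we get {epsilon}. So FIRST(R) = {epsilon, a, b, f, g}.
FOLLOW(S) includes $ since S is the start symbol.
FOLLOW(S): in H->E E g S, the suffix after S is empty, so FOLLOW(S) ⊇ FOLLOW(H) = {$, a, b, f, g}; in N->S g f b, S is followed by g f b with FIRST {g}; in N->H S, the suffix after S is empty, so FOLLOW(S) ⊇ FOLLOW(N) = {$, a, b, f, g}. Thus FOLLOW(S) = {$, a, b, f, g}.
FOLLOW(R): in S->R R (occurrence 1), R is followed by R with FIRST {epsilon, a, b, f, g}; in S->R R (occurrence 1), the suffix after R is nullable, so FOLLOW(R) ⊇ FOLLOW(S) = {$, a, b, f, g}; in S->R R (occurrence 2), the suffix after R is empty, so FOLLOW(R) ⊇ FOLLOW(S) = {$, a, b, f, g}; in H->E R b H, R is followed by b H with FIRST {b}. Thus FOLLOW(R) = {$, a, b, f, g}.
FOLLOW(E): in H->E R b H, E is followed by R b H with FIRST {a, b, f, g}; in H->E E g S (occurrence 1), E is followed by E g S with FIRST {g}; in H->E E g S (occurrence 2), E is followed by g S with FIRST {g}; in R->a g E, the suffix after E is empty, so FOLLOW(E) ⊇ FOLLOW(R) = {$, a, b, f, g}. Thus FOLLOW(E) = {$, a, b, f, g}.
FOLLOW(H): in S->g f H, the suffix after H is empty, so FOLLOW(H) ⊇ FOLLOW(S) = {$, a, b, f, g}; in H->E R b H, the suffix after H is empty (adds nothing new); in N->H S, H is followed by S with FIRST {epsilon, a, b, f, g}; in N->H S, the suffix after H is nullable, so FOLLOW(H) ⊇ FOLLOW(N) = {$, a, b, f, g}. Thus FOLLOW(H) = {$, a, b, f, g}.
FOLLOW(N): in H->a N, the suffix after N is empty, so FOLLOW(N) ⊇ FOLLOW(H) = {$, a, b, f, g}; in R->N, the suffix after N is empty, so FOLLOW(N) ⊇ FOLLOW(R) = {$, a, b, f, g}. Thus FOLLOW(N) = {$, a, b, f, g}.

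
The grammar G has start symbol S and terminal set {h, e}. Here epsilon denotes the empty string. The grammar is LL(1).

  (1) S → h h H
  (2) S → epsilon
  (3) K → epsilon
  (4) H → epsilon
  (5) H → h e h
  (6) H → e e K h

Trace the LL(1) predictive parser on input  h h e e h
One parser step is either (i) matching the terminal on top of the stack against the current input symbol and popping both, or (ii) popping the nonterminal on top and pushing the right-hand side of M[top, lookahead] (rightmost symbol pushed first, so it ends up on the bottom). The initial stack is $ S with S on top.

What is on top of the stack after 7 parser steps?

h

step 1: stack=$ S  input=h h e e h $  — expand S → h h H
step 2: stack=$ H h h  input=h h e e h $  — match h
step 3: stack=$ H h  input=h e e h $  — match h
step 4: stack=$ H  input=e e h $  — expand H → e e K h
step 5: stack=$ h K e e  input=e e h $  — match e
step 6: stack=$ h K e  input=e h $  — match e
step 7: stack=$ h K  input=h $  — expand K → epsilon
Stack after step 7: $ h (top = h).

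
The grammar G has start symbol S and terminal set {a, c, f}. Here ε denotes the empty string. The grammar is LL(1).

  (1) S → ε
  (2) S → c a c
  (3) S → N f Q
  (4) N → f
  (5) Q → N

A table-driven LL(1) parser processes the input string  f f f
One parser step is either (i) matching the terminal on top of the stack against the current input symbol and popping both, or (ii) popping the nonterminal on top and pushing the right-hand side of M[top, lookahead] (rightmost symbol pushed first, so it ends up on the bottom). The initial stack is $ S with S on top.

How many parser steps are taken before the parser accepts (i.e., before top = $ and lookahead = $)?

7

     Stack    Input    Action
  1  $ S      f f f $  expand S → N f Q
  2  $ Q f N  f f f $  expand N → f
  3  $ Q f f  f f f $  match f
  4  $ Q f    f f $    match f
  5  $ Q      f $      expand Q → N
  6  $ N      f $      expand N → f
  7  $ f      f $      match f
Accept reached after 7 steps.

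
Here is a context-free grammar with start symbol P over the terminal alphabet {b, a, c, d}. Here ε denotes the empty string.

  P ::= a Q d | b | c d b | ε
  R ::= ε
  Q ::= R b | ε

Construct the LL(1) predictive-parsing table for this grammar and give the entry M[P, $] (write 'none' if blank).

P ::= ε

FIRST(P) = {ε, a, b, c}
FIRST(R) = {ε}
FIRST(Q) = {ε, b}  (via R b)
FOLLOW(P) includes $ since P is the start symbol.
FOLLOW(P): P appears on no right-hand side. Thus FOLLOW(P) = {$}.
For P ::= a Q d: FIRST(a Q d) = {a}, so it goes in M[P, t] for t ∈ {a}.
For P ::= b: FIRST(b) = {b}, so it goes in M[P, t] for t ∈ {b}.
For P ::= c d b: FIRST(c d b) = {c}, so it goes in M[P, t] for t ∈ {c}.
For P ::= ε: FIRST(ε) = {ε}, so it goes in M[P, t] for t ∈ {}; since ε ∈ FIRST, also for every t ∈ FOLLOW(P) = {$}.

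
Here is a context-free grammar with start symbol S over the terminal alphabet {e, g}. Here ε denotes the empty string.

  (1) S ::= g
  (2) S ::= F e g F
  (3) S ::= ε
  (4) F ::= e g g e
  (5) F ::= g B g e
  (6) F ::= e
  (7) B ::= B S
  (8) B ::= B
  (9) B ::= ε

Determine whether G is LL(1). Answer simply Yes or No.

FIRST(S) = {ε, e, g}
FIRST(F) = {e, g}
FIRST(B) = {ε, e, g}
FOLLOW(S) = {$, e, g}
FOLLOW(F) = {$, e, g}
FOLLOW(B) = {e, g}
Cell M[B, e] receives both B ::= B S and B ::= B and B ::= ε — the grammar is not LL(1).

No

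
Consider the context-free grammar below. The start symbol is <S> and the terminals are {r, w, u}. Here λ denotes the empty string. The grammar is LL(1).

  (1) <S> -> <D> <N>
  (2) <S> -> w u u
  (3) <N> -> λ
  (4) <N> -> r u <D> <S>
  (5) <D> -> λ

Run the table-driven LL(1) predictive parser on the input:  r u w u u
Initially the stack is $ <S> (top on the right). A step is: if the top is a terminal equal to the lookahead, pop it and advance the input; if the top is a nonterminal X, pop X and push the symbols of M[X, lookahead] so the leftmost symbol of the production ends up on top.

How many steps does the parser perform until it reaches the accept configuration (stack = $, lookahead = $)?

      Stack          Input        Action
   1  $ <S>          r u w u u $  expand <S> -> <D> <N>
   2  $ <N> <D>      r u w u u $  expand <D> -> λ
   3  $ <N>          r u w u u $  expand <N> -> r u <D> <S>
   4  $ <S> <D> u r  r u w u u $  match r
   5  $ <S> <D> u    u w u u $    match u
   6  $ <S> <D>      w u u $      expand <D> -> λ
   7  $ <S>          w u u $      expand <S> -> w u u
   8  $ u u w        w u u $      match w
   9  $ u u          u u $        match u
  10  $ u            u $          match u
Accept reached after 10 steps.

10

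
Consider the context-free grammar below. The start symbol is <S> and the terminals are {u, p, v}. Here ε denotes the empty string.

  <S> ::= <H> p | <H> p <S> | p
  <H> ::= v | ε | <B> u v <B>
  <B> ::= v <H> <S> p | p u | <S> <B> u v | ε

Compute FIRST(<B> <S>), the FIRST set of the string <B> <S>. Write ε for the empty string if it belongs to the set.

{p, u, v}

FIRST(<S>) = {p, u, v}  (via <H> p, <H> p <S>)
FIRST(<B>) = {ε, p, u, v}  (via <S> <B> u v)
FIRST(<H>) = {ε, p, u, v}  (via <B> u v <B>)
FIRST(<B> <S>): take FIRST of each symbol in turn, carrying on past any symbol whose FIRST contains ε; result {p, u, v}.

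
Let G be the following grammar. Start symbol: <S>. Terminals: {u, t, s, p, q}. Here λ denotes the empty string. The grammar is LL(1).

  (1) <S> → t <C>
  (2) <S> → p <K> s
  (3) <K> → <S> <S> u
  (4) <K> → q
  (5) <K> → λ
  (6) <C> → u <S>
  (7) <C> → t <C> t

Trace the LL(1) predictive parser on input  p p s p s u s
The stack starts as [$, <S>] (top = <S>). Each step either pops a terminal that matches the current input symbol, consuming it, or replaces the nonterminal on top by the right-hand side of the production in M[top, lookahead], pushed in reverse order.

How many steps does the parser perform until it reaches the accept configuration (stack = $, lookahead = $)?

13

step 1: stack=$ <S>  input=p p s p s u s $  — expand <S> → p <K> s
step 2: stack=$ s <K> p  input=p p s p s u s $  — match p
step 3: stack=$ s <K>  input=p s p s u s $  — expand <K> → <S> <S> u
step 4: stack=$ s u <S> <S>  input=p s p s u s $  — expand <S> → p <K> s
step 5: stack=$ s u <S> s <K> p  input=p s p s u s $  — match p
step 6: stack=$ s u <S> s <K>  input=s p s u s $  — expand <K> → λ
step 7: stack=$ s u <S> s  input=s p s u s $  — match s
step 8: stack=$ s u <S>  input=p s u s $  — expand <S> → p <K> s
step 9: stack=$ s u s <K> p  input=p s u s $  — match p
step 10: stack=$ s u s <K>  input=s u s $  — expand <K> → λ
step 11: stack=$ s u s  input=s u s $  — match s
step 12: stack=$ s u  input=u s $  — match u
step 13: stack=$ s  input=s $  — match s
Accept reached after 13 steps.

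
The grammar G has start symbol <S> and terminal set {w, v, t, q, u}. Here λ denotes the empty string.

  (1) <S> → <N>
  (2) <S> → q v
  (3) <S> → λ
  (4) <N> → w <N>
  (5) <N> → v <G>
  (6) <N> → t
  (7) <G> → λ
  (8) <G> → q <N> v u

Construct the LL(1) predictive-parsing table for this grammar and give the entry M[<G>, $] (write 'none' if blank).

<G> → λ

FIRST(<N>): from <N>→w <N> we get {w}; from <N>→v <G> we get {v}; from <N>→t we get {t}. So FIRST(<N>) = {t, v, w}.
FIRST(<G>): from <G>→λ we get {λ}; from <G>→q <N> v u we get {q}. So FIRST(<G>) = {λ, q}.
FIRST(<S>): from <S>→<N> we get {t, v, w}; from <S>→q v we get {q}; from <S>→λ we get {λ}. So FIRST(<S>) = {λ, q, t, v, w}.
FOLLOW(<S>) includes $ since <S> is the start symbol.
FOLLOW(<N>): in <S>→<N>, the suffix after <N> is empty, so FOLLOW(<N>) ⊇ FOLLOW(<S>) = {$}; in <N>→w <N>, the suffix after <N> is empty (adds nothing new); in <G>→q <N> v u, <N> is followed by v u with FIRST {v}. Thus FOLLOW(<N>) = {$, v}.
FOLLOW(<G>): in <N>→v <G>, the suffix after <G> is empty, so FOLLOW(<G>) ⊇ FOLLOW(<N>) = {$, v}. Thus FOLLOW(<G>) = {$, v}.
For <G> → λ: FIRST(λ) = {λ}, so it goes in M[<G>, t] for t ∈ {}; since λ ∈ FIRST, also for every t ∈ FOLLOW(<G>) = {$, v}.
For <G> → q <N> v u: FIRST(q <N> v u) = {q}, so it goes in M[<G>, t] for t ∈ {q}.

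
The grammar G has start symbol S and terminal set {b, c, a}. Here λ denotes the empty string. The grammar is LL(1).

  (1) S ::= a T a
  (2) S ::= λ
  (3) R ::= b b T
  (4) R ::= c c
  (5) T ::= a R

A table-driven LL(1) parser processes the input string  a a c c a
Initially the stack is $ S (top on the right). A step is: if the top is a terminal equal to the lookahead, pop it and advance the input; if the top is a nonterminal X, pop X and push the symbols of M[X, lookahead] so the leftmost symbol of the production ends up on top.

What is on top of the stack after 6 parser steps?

c

step 1: stack=$ S  input=a a c c a $  — expand S ::= a T a
step 2: stack=$ a T a  input=a a c c a $  — match a
step 3: stack=$ a T  input=a c c a $  — expand T ::= a R
step 4: stack=$ a R a  input=a c c a $  — match a
step 5: stack=$ a R  input=c c a $  — expand R ::= c c
step 6: stack=$ a c c  input=c c a $  — match c
Stack after step 6: $ a c (top = c).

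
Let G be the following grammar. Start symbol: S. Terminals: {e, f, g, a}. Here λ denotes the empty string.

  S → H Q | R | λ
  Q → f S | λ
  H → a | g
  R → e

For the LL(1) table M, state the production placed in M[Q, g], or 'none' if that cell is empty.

none

FIRST(Q): from Q→f S we get {f}; from Q→λ we get {λ}. So FIRST(Q) = {λ, f}.
FIRST(H): from H→a we get {a}; from H→g we get {g}. So FIRST(H) = {a, g}.
FIRST(R): from R→e we get {e}. So FIRST(R) = {e}.
FIRST(S): from S→H Q we get {a, g}; from S→R we get {e}; from S→λ we get {λ}. So FIRST(S) = {λ, a, e, g}.
FOLLOW(S) includes $ since S is the start symbol.
FOLLOW(S): in Q→f S, the suffix after S is empty, so FOLLOW(S) ⊇ FOLLOW(Q) = {$}. Thus FOLLOW(S) = {$}.
FOLLOW(Q): in S→H Q, the suffix after Q is empty, so FOLLOW(Q) ⊇ FOLLOW(S) = {$}. Thus FOLLOW(Q) = {$}.
For Q → f S: FIRST(f S) = {f}, so it goes in M[Q, t] for t ∈ {f}.
For Q → λ: FIRST(λ) = {λ}, so it goes in M[Q, t] for t ∈ {}; since λ ∈ FIRST, also for every t ∈ FOLLOW(Q) = {$}.
None of these place a production in M[Q, g].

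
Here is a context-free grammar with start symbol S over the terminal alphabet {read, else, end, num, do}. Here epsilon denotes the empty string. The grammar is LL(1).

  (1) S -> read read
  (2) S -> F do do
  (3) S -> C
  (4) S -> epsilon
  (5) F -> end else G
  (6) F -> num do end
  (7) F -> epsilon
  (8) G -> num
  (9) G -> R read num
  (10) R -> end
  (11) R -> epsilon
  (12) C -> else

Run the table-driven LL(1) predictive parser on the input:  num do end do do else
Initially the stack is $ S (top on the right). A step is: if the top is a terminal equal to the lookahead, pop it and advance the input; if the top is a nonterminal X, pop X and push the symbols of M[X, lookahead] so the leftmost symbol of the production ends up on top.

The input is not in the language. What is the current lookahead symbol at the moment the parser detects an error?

else

     Stack               Input                    Action
  1  $ S                 num do end do do else $  expand S -> F do do
  2  $ do do F           num do end do do else $  expand F -> num do end
  3  $ do do end do num  num do end do do else $  match num
  4  $ do do end do      do end do do else $      match do
  5  $ do do end         end do do else $         match end
  6  $ do do             do do else $             match do
  7  $ do                do else $                match do
  8  $                   else $                   error: stack empty but input remains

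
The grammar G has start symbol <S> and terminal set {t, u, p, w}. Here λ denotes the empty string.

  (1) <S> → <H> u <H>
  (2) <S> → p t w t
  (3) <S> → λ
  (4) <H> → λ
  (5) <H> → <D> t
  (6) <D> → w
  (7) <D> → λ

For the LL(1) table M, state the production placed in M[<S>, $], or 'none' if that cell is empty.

FIRST(<D>) = {λ, w}
FIRST(<H>) = {λ, t, w}  (via <D> t)
FIRST(<S>) = {λ, p, t, u, w}  (via <H> u <H>)
FOLLOW(<S>) includes $ since <S> is the start symbol.
FOLLOW(<S>): <S> appears on no right-hand side. Thus FOLLOW(<S>) = {$}.
For <S> → <H> u <H>: FIRST(<H> u <H>) = {t, u, w}, so it goes in M[<S>, t] for t ∈ {t, u, w}.
For <S> → p t w t: FIRST(p t w t) = {p}, so it goes in M[<S>, t] for t ∈ {p}.
For <S> → λ: FIRST(λ) = {λ}, so it goes in M[<S>, t] for t ∈ {}; since λ ∈ FIRST, also for every t ∈ FOLLOW(<S>) = {$}.

<S> → λ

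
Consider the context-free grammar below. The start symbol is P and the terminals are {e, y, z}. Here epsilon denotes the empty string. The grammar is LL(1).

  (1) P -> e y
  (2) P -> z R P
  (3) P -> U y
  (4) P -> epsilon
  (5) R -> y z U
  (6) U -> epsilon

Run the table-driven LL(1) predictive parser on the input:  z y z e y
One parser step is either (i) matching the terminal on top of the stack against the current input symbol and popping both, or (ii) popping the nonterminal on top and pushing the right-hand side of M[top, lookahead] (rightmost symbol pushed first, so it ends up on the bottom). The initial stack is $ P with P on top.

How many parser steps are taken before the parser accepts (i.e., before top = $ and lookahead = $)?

9

step 1: stack=$ P  input=z y z e y $  — expand P -> z R P
step 2: stack=$ P R z  input=z y z e y $  — match z
step 3: stack=$ P R  input=y z e y $  — expand R -> y z U
step 4: stack=$ P U z y  input=y z e y $  — match y
step 5: stack=$ P U z  input=z e y $  — match z
step 6: stack=$ P U  input=e y $  — expand U -> epsilon
step 7: stack=$ P  input=e y $  — expand P -> e y
step 8: stack=$ y e  input=e y $  — match e
step 9: stack=$ y  input=y $  — match y
Accept reached after 9 steps.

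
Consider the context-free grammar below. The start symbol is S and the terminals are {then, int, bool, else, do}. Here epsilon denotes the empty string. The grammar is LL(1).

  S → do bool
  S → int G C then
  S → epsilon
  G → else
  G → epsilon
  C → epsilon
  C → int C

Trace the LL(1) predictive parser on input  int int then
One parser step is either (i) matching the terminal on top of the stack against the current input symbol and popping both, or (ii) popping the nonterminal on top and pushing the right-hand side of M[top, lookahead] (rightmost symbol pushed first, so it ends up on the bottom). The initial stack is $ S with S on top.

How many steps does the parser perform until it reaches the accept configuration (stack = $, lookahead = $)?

7

     Stack           Input           Action
  1  $ S             int int then $  expand S → int G C then
  2  $ then C G int  int int then $  match int
  3  $ then C G      int then $      expand G → epsilon
  4  $ then C        int then $      expand C → int C
  5  $ then C int    int then $      match int
  6  $ then C        then $          expand C → epsilon
  7  $ then          then $          match then
Accept reached after 7 steps.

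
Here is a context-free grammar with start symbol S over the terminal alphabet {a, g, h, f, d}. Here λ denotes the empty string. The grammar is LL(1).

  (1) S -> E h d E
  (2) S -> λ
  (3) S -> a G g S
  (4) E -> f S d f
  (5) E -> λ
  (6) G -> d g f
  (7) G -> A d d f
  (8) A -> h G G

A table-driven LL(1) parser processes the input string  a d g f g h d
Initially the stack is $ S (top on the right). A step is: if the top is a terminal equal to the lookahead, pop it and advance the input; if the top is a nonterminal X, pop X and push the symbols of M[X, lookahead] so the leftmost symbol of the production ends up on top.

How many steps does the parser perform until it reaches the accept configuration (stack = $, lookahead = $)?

step 1: stack=$ S  input=a d g f g h d $  — expand S -> a G g S
step 2: stack=$ S g G a  input=a d g f g h d $  — match a
step 3: stack=$ S g G  input=d g f g h d $  — expand G -> d g f
step 4: stack=$ S g f g d  input=d g f g h d $  — match d
step 5: stack=$ S g f g  input=g f g h d $  — match g
step 6: stack=$ S g f  input=f g h d $  — match f
step 7: stack=$ S g  input=g h d $  — match g
step 8: stack=$ S  input=h d $  — expand S -> E h d E
step 9: stack=$ E d h E  input=h d $  — expand E -> λ
step 10: stack=$ E d h  input=h d $  — match h
step 11: stack=$ E d  input=d $  — match d
step 12: stack=$ E  input=$  — expand E -> λ
Accept reached after 12 steps.

12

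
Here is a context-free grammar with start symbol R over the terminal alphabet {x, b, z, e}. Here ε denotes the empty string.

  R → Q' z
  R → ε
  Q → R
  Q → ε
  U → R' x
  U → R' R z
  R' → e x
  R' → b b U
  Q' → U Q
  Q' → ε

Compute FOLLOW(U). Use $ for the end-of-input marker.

FIRST(R'): from R'→e x we get {e}; from R'→b b U we get {b}. So FIRST(R') = {b, e}.
FIRST(U): from U→R' x we get {b, e}; from U→R' R z we get {b, e}. So FIRST(U) = {b, e}.
FIRST(Q'): from Q'→U Q we get {b, e}; from Q'→ε we get {ε}. So FIRST(Q') = {ε, b, e}.
FIRST(R): from R→Q' z we get {b, e, z}; from R→ε we get {ε}. So FIRST(R) = {ε, b, e, z}.
FIRST(Q): from Q→R we get {ε, b, e, z}; from Q→ε we get {ε}. So FIRST(Q) = {ε, b, e, z}.
FOLLOW(R) includes $ since R is the start symbol.
FOLLOW(R'): in U→R' x, R' is followed by x with FIRST {x}; in U→R' R z, R' is followed by R z with FIRST {b, e, z}. Thus FOLLOW(R') = {b, e, x, z}.
FOLLOW(Q'): in R→Q' z, Q' is followed by z with FIRST {z}. Thus FOLLOW(Q') = {z}.
FOLLOW(Q): in Q'→U Q, the suffix after Q is empty, so FOLLOW(Q) ⊇ FOLLOW(Q') = {z}. Thus FOLLOW(Q) = {z}.
FOLLOW(R): in Q→R, the suffix after R is empty, so FOLLOW(R) ⊇ FOLLOW(Q) = {z}; in U→R' R z, R is followed by z with FIRST {z}. Thus FOLLOW(R) = {$, z}.
FOLLOW(U): in R'→b b U, the suffix after U is empty, so FOLLOW(U) ⊇ FOLLOW(R') = {b, e, x, z}; in Q'→U Q, U is followed by Q with FIRST {ε, b, e, z}; in Q'→U Q, the suffix after U is nullable, so FOLLOW(U) ⊇ FOLLOW(Q') = {z}. Thus FOLLOW(U) = {b, e, x, z}.

{b, e, x, z}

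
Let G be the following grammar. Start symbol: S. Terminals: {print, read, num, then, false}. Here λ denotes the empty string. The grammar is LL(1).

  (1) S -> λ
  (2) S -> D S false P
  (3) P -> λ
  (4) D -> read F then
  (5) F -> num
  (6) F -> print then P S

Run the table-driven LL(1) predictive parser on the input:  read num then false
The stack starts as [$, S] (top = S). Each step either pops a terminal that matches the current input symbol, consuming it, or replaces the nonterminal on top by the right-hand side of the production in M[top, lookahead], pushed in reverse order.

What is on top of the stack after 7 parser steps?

     Stack                    Input                  Action
  1  $ S                      read num then false $  expand S -> D S false P
  2  $ P false S D            read num then false $  expand D -> read F then
  3  $ P false S then F read  read num then false $  match read
  4  $ P false S then F       num then false $       expand F -> num
  5  $ P false S then num     num then false $       match num
  6  $ P false S then         then false $           match then
  7  $ P false S              false $                expand S -> λ
Stack after step 7: $ P false (top = false).

false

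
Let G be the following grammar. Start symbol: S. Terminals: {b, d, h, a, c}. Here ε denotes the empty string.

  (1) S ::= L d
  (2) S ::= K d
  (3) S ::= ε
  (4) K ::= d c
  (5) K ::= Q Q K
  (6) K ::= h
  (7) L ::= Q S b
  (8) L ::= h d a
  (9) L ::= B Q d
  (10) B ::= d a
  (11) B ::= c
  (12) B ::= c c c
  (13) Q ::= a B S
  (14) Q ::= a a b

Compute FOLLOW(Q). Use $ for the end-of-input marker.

{a, b, c, d, h}

FIRST(B) = {c, d}
FIRST(Q) = {a}
FIRST(K) = {a, d, h}  (via Q Q K)
FIRST(L) = {a, c, d, h}  (via Q S b, B Q d)
FIRST(S) = {ε, a, c, d, h}  (via L d, K d)
FOLLOW(S) includes $ since S is the start symbol.
FOLLOW(K): in S::=K d, K is followed by d with FIRST {d}; in K::=Q Q K, the suffix after K is empty (adds nothing new). Thus FOLLOW(K) = {d}.
FOLLOW(L): in S::=L d, L is followed by d with FIRST {d}. Thus FOLLOW(L) = {d}.
FOLLOW(Q): in K::=Q Q K (occurrence 1), Q is followed by Q K with FIRST {a}; in K::=Q Q K (occurrence 2), Q is followed by K with FIRST {a, d, h}; in L::=Q S b, Q is followed by S b with FIRST {a, b, c, d, h}; in L::=B Q d, Q is followed by d with FIRST {d}. Thus FOLLOW(Q) = {a, b, c, d, h}.
FOLLOW(S): in L::=Q S b, S is followed by b with FIRST {b}; in Q::=a B S, the suffix after S is empty, so FOLLOW(S) ⊇ FOLLOW(Q) = {a, b, c, d, h}. Thus FOLLOW(S) = {$, a, b, c, d, h}.
FOLLOW(B): in L::=B Q d, B is followed by Q d with FIRST {a}; in Q::=a B S, B is followed by S with FIRST {ε, a, c, d, h}; in Q::=a B S, the suffix after B is nullable, so FOLLOW(B) ⊇ FOLLOW(Q) = {a, b, c, d, h}. Thus FOLLOW(B) = {a, b, c, d, h}.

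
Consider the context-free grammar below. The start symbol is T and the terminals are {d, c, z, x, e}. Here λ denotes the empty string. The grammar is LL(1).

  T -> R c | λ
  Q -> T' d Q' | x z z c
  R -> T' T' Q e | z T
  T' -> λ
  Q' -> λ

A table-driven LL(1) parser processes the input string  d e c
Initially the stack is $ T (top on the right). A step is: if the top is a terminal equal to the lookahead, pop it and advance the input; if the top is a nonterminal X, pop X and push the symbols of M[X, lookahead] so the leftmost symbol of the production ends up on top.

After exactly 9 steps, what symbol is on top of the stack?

step 1: stack=$ T  input=d e c $  — expand T -> R c
step 2: stack=$ c R  input=d e c $  — expand R -> T' T' Q e
step 3: stack=$ c e Q T' T'  input=d e c $  — expand T' -> λ
step 4: stack=$ c e Q T'  input=d e c $  — expand T' -> λ
step 5: stack=$ c e Q  input=d e c $  — expand Q -> T' d Q'
step 6: stack=$ c e Q' d T'  input=d e c $  — expand T' -> λ
step 7: stack=$ c e Q' d  input=d e c $  — match d
step 8: stack=$ c e Q'  input=e c $  — expand Q' -> λ
step 9: stack=$ c e  input=e c $  — match e
Stack after step 9: $ c (top = c).

c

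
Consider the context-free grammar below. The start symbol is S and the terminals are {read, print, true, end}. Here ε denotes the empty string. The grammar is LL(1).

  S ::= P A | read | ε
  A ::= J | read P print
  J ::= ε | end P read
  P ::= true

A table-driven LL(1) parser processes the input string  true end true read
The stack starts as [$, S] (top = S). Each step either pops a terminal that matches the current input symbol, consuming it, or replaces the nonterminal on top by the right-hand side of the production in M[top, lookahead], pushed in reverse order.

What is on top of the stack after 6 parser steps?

     Stack         Input                 Action
  1  $ S           true end true read $  expand S ::= P A
  2  $ A P         true end true read $  expand P ::= true
  3  $ A true      true end true read $  match true
  4  $ A           end true read $       expand A ::= J
  5  $ J           end true read $       expand J ::= end P read
  6  $ read P end  end true read $       match end
Stack after step 6: $ read P (top = P).

P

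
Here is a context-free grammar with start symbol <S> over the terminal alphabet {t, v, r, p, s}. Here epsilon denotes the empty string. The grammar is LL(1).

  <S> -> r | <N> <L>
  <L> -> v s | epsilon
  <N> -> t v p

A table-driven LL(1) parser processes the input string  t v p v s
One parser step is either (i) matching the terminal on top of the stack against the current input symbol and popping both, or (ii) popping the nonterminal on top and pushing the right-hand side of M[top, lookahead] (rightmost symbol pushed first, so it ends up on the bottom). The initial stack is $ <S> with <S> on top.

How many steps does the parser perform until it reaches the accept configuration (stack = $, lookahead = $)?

     Stack        Input        Action
  1  $ <S>        t v p v s $  expand <S> -> <N> <L>
  2  $ <L> <N>    t v p v s $  expand <N> -> t v p
  3  $ <L> p v t  t v p v s $  match t
  4  $ <L> p v    v p v s $    match v
  5  $ <L> p      p v s $      match p
  6  $ <L>        v s $        expand <L> -> v s
  7  $ s v        v s $        match v
  8  $ s          s $          match s
Accept reached after 8 steps.

8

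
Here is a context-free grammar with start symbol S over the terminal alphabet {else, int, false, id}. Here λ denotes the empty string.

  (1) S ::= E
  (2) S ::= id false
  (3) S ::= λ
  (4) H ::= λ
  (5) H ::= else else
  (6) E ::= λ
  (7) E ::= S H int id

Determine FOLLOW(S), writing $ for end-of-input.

{$, else, int}

FIRST(H): from H::=λ we get {λ}; from H::=else else we get {else}. So FIRST(H) = {λ, else}.
FIRST(S): from S::=E we get {λ, else, id, int}; from S::=id false we get {id}; from S::=λ we get {λ}. So FIRST(S) = {λ, else, id, int}.
FIRST(E): from E::=λ we get {λ}; from E::=S H int id we get {else, id, int}. So FIRST(E) = {λ, else, id, int}.
FOLLOW(S) includes $ since S is the start symbol.
FOLLOW(S): in E::=S H int id, S is followed by H int id with FIRST {else, int}. Thus FOLLOW(S) = {$, else, int}.
FOLLOW(H): in E::=S H int id, H is followed by int id with FIRST {int}. Thus FOLLOW(H) = {int}.
FOLLOW(E): in S::=E, the suffix after E is empty, so FOLLOW(E) ⊇ FOLLOW(S) = {$, else, int}. Thus FOLLOW(E) = {$, else, int}.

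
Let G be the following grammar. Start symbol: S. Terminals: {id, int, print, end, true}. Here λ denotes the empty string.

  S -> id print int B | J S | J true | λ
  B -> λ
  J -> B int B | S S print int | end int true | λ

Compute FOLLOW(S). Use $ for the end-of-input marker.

FIRST(B) = {λ}
FIRST(S) = {λ, end, id, int, print, true}  (via J S, J true)
FIRST(J) = {λ, end, id, int, print, true}  (via B int B, S S print int)
FOLLOW(S) includes $ since S is the start symbol.
FOLLOW(S): in S->J S, the suffix after S is empty (adds nothing new); in J->S S print int (occurrence 1), S is followed by S print int with FIRST {end, id, int, print, true}; in J->S S print int (occurrence 2), S is followed by print int with FIRST {print}. Thus FOLLOW(S) = {$, end, id, int, print, true}.
FOLLOW(J): in S->J S, J is followed by S with FIRST {λ, end, id, int, print, true}; in S->J S, the suffix after J is nullable, so FOLLOW(J) ⊇ FOLLOW(S) = {$, end, id, int, print, true}; in S->J true, J is followed by true with FIRST {true}. Thus FOLLOW(J) = {$, end, id, int, print, true}.
FOLLOW(B): in S->id print int B, the suffix after B is empty, so FOLLOW(B) ⊇ FOLLOW(S) = {$, end, id, int, print, true}; in J->B int B (occurrence 1), B is followed by int B with FIRST {int}; in J->B int B (occurrence 2), the suffix after B is empty, so FOLLOW(B) ⊇ FOLLOW(J) = {$, end, id, int, print, true}. Thus FOLLOW(B) = {$, end, id, int, print, true}.

{$, end, id, int, print, true}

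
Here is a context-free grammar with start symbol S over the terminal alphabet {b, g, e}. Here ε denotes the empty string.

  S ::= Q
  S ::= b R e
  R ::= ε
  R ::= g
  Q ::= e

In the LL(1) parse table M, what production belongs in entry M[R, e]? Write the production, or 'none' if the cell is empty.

FIRST(R) = {ε, g}
FIRST(Q) = {e}
FIRST(S) = {b, e}  (via Q)
FOLLOW(S) includes $ since S is the start symbol.
FOLLOW(R): in S::=b R e, R is followed by e with FIRST {e}. Thus FOLLOW(R) = {e}.
For R ::= ε: FIRST(ε) = {ε}, so it goes in M[R, t] for t ∈ {}; since ε ∈ FIRST, also for every t ∈ FOLLOW(R) = {e}.
For R ::= g: FIRST(g) = {g}, so it goes in M[R, t] for t ∈ {g}.

R ::= ε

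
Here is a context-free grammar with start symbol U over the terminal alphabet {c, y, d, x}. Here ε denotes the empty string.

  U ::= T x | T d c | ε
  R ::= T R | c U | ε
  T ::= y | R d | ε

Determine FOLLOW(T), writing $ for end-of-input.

FIRST(U) = {ε, c, d, x, y}  (via T x, T d c)
FIRST(R) = {ε, c, d, y}  (via T R)
FIRST(T) = {ε, c, d, y}  (via R d)
FOLLOW(U) includes $ since U is the start symbol.
FOLLOW(R): in R::=T R, the suffix after R is empty (adds nothing new); in T::=R d, R is followed by d with FIRST {d}. Thus FOLLOW(R) = {d}.
FOLLOW(U): in R::=c U, the suffix after U is empty, so FOLLOW(U) ⊇ FOLLOW(R) = {d}. Thus FOLLOW(U) = {$, d}.
FOLLOW(T): in U::=T x, T is followed by x with FIRST {x}; in U::=T d c, T is followed by d c with FIRST {d}; in R::=T R, T is followed by R with FIRST {ε, c, d, y}; in R::=T R, the suffix after T is nullable, so FOLLOW(T) ⊇ FOLLOW(R) = {d}. Thus FOLLOW(T) = {c, d, x, y}.

{c, d, x, y}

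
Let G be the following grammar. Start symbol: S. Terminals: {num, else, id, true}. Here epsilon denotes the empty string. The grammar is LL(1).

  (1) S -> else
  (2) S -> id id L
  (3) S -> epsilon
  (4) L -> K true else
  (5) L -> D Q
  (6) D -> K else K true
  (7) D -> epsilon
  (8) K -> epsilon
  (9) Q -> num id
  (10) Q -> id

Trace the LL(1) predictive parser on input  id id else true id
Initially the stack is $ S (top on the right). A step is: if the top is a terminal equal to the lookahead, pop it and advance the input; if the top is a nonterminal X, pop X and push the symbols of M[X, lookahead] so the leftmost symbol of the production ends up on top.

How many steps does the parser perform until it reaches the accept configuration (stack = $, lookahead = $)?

11

step 1: stack=$ S  input=id id else true id $  — expand S -> id id L
step 2: stack=$ L id id  input=id id else true id $  — match id
step 3: stack=$ L id  input=id else true id $  — match id
step 4: stack=$ L  input=else true id $  — expand L -> D Q
step 5: stack=$ Q D  input=else true id $  — expand D -> K else K true
step 6: stack=$ Q true K else K  input=else true id $  — expand K -> epsilon
step 7: stack=$ Q true K else  input=else true id $  — match else
step 8: stack=$ Q true K  input=true id $  — expand K -> epsilon
step 9: stack=$ Q true  input=true id $  — match true
step 10: stack=$ Q  input=id $  — expand Q -> id
step 11: stack=$ id  input=id $  — match id
Accept reached after 11 steps.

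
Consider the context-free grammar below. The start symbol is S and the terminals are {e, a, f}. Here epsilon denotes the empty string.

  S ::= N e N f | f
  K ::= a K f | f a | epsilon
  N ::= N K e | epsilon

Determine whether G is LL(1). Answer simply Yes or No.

No

FIRST(S) = {a, e, f}
FIRST(K) = {epsilon, a, f}
FIRST(N) = {epsilon, a, e, f}
FOLLOW(S) = {$}
FOLLOW(K) = {e, f}
FOLLOW(N) = {a, e, f}
Cell M[K, f] receives both K ::= f a and K ::= epsilon — the grammar is not LL(1).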